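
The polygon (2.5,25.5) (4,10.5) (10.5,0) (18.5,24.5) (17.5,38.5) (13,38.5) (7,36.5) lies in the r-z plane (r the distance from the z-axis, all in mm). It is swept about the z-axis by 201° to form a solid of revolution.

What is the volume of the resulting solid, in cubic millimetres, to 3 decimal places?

Profile (r,z), 7 vertices: (2.5,25.5) (4,10.5) (10.5,0) (18.5,24.5) (17.5,38.5) (13,38.5) (7,36.5)
edge 0: (2.5,25.5)→(4,10.5)  cross = 2.5·10.5 − 4·25.5 = -75.7500; (r_i+r_j)·cross = 6.5·-75.7500 = -492.3750
edge 1: (4,10.5)→(10.5,0)  cross = 4·0 − 10.5·10.5 = -110.2500; (r_i+r_j)·cross = 14.5·-110.2500 = -1598.6250
edge 2: (10.5,0)→(18.5,24.5)  cross = 10.5·24.5 − 18.5·0 = 257.2500; (r_i+r_j)·cross = 29·257.2500 = 7460.2500
edge 3: (18.5,24.5)→(17.5,38.5)  cross = 18.5·38.5 − 17.5·24.5 = 283.5000; (r_i+r_j)·cross = 36·283.5000 = 10206.0000
edge 4: (17.5,38.5)→(13,38.5)  cross = 17.5·38.5 − 13·38.5 = 173.2500; (r_i+r_j)·cross = 30.5·173.2500 = 5284.1250
edge 5: (13,38.5)→(7,36.5)  cross = 13·36.5 − 7·38.5 = 205.0000; (r_i+r_j)·cross = 20·205.0000 = 4100.0000
edge 6: (7,36.5)→(2.5,25.5)  cross = 7·25.5 − 2.5·36.5 = 87.2500; (r_i+r_j)·cross = 9.5·87.2500 = 828.8750
Σcross = 820.2500 → A = |Σcross|/2 = 410.1250 mm²
Σ(r_i+r_j)·cross = 25788.2500 → first moment M = |Σ|/6 = 4298.0417
R_c = M/A = 4298.0417/410.1250 = 10.4798 mm
θ = 201° = 3.508112 rad
V = θ·R_c·A = 3.508112·10.4798·410.1250 = 15078.011 mm³

Volume = 15078.011 mm³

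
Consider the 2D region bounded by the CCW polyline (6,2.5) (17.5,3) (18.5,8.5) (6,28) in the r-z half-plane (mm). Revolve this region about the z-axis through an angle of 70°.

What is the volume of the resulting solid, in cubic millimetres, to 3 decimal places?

Volume = 2516.230 mm³

Profile (r,z), 4 vertices: (6,2.5) (17.5,3) (18.5,8.5) (6,28)
edge 0: (6,2.5)→(17.5,3)  cross = 6·3 − 17.5·2.5 = -25.7500; (r_i+r_j)·cross = 23.5·-25.7500 = -605.1250
edge 1: (17.5,3)→(18.5,8.5)  cross = 17.5·8.5 − 18.5·3 = 93.2500; (r_i+r_j)·cross = 36·93.2500 = 3357.0000
edge 2: (18.5,8.5)→(6,28)  cross = 18.5·28 − 6·8.5 = 467.0000; (r_i+r_j)·cross = 24.5·467.0000 = 11441.5000
edge 3: (6,28)→(6,2.5)  cross = 6·2.5 − 6·28 = -153.0000; (r_i+r_j)·cross = 12·-153.0000 = -1836.0000
Σcross = 381.5000 → A = |Σcross|/2 = 190.7500 mm²
Σ(r_i+r_j)·cross = 12357.3750 → first moment M = |Σ|/6 = 2059.5625
R_c = M/A = 2059.5625/190.7500 = 10.7972 mm
θ = 70° = 1.221730 rad
V = θ·R_c·A = 1.221730·10.7972·190.7500 = 2516.230 mm³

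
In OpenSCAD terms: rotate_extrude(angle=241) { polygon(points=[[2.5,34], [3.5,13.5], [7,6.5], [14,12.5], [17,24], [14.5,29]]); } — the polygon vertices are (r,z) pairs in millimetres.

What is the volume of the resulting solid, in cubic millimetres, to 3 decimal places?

Volume = 9959.070 mm³

Profile (r,z), 6 vertices: (2.5,34) (3.5,13.5) (7,6.5) (14,12.5) (17,24) (14.5,29)
edge 0: (2.5,34)→(3.5,13.5)  cross = 2.5·13.5 − 3.5·34 = -85.2500; (r_i+r_j)·cross = 6·-85.2500 = -511.5000
edge 1: (3.5,13.5)→(7,6.5)  cross = 3.5·6.5 − 7·13.5 = -71.7500; (r_i+r_j)·cross = 10.5·-71.7500 = -753.3750
edge 2: (7,6.5)→(14,12.5)  cross = 7·12.5 − 14·6.5 = -3.5000; (r_i+r_j)·cross = 21·-3.5000 = -73.5000
edge 3: (14,12.5)→(17,24)  cross = 14·24 − 17·12.5 = 123.5000; (r_i+r_j)·cross = 31·123.5000 = 3828.5000
edge 4: (17,24)→(14.5,29)  cross = 17·29 − 14.5·24 = 145.0000; (r_i+r_j)·cross = 31.5·145.0000 = 4567.5000
edge 5: (14.5,29)→(2.5,34)  cross = 14.5·34 − 2.5·29 = 420.5000; (r_i+r_j)·cross = 17·420.5000 = 7148.5000
Σcross = 528.5000 → A = |Σcross|/2 = 264.2500 mm²
Σ(r_i+r_j)·cross = 14206.1250 → first moment M = |Σ|/6 = 2367.6875
R_c = M/A = 2367.6875/264.2500 = 8.9600 mm
θ = 241° = 4.206243 rad
V = θ·R_c·A = 4.206243·8.9600·264.2500 = 9959.070 mm³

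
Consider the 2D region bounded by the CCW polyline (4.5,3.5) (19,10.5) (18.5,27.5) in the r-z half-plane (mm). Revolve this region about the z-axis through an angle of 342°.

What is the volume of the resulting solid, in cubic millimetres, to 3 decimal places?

Profile (r,z), 3 vertices: (4.5,3.5) (19,10.5) (18.5,27.5)
edge 0: (4.5,3.5)→(19,10.5)  cross = 4.5·10.5 − 19·3.5 = -19.2500; (r_i+r_j)·cross = 23.5·-19.2500 = -452.3750
edge 1: (19,10.5)→(18.5,27.5)  cross = 19·27.5 − 18.5·10.5 = 328.2500; (r_i+r_j)·cross = 37.5·328.2500 = 12309.3750
edge 2: (18.5,27.5)→(4.5,3.5)  cross = 18.5·3.5 − 4.5·27.5 = -59.0000; (r_i+r_j)·cross = 23·-59.0000 = -1357.0000
Σcross = 250.0000 → A = |Σcross|/2 = 125.0000 mm²
Σ(r_i+r_j)·cross = 10500.0000 → first moment M = |Σ|/6 = 1750.0000
R_c = M/A = 1750.0000/125.0000 = 14.0000 mm
θ = 342° = 5.969026 rad
V = θ·R_c·A = 5.969026·14.0000·125.0000 = 10445.796 mm³

Volume = 10445.796 mm³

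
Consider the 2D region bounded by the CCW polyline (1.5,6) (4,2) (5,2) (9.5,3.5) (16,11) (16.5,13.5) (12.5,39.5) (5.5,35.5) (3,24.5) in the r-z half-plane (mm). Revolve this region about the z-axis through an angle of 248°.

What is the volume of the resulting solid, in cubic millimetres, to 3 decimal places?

Profile (r,z), 9 vertices: (1.5,6) (4,2) (5,2) (9.5,3.5) (16,11) (16.5,13.5) (12.5,39.5) (5.5,35.5) (3,24.5)
edge 0: (1.5,6)→(4,2)  cross = 1.5·2 − 4·6 = -21.0000; (r_i+r_j)·cross = 5.5·-21.0000 = -115.5000
edge 1: (4,2)→(5,2)  cross = 4·2 − 5·2 = -2.0000; (r_i+r_j)·cross = 9·-2.0000 = -18.0000
edge 2: (5,2)→(9.5,3.5)  cross = 5·3.5 − 9.5·2 = -1.5000; (r_i+r_j)·cross = 14.5·-1.5000 = -21.7500
edge 3: (9.5,3.5)→(16,11)  cross = 9.5·11 − 16·3.5 = 48.5000; (r_i+r_j)·cross = 25.5·48.5000 = 1236.7500
edge 4: (16,11)→(16.5,13.5)  cross = 16·13.5 − 16.5·11 = 34.5000; (r_i+r_j)·cross = 32.5·34.5000 = 1121.2500
edge 5: (16.5,13.5)→(12.5,39.5)  cross = 16.5·39.5 − 12.5·13.5 = 483.0000; (r_i+r_j)·cross = 29·483.0000 = 14007.0000
edge 6: (12.5,39.5)→(5.5,35.5)  cross = 12.5·35.5 − 5.5·39.5 = 226.5000; (r_i+r_j)·cross = 18·226.5000 = 4077.0000
edge 7: (5.5,35.5)→(3,24.5)  cross = 5.5·24.5 − 3·35.5 = 28.2500; (r_i+r_j)·cross = 8.5·28.2500 = 240.1250
edge 8: (3,24.5)→(1.5,6)  cross = 3·6 − 1.5·24.5 = -18.7500; (r_i+r_j)·cross = 4.5·-18.7500 = -84.3750
Σcross = 777.5000 → A = |Σcross|/2 = 388.7500 mm²
Σ(r_i+r_j)·cross = 20442.5000 → first moment M = |Σ|/6 = 3407.0833
R_c = M/A = 3407.0833/388.7500 = 8.7642 mm
θ = 248° = 4.328417 rad
V = θ·R_c·A = 4.328417·8.7642·388.7500 = 14747.276 mm³

Volume = 14747.276 mm³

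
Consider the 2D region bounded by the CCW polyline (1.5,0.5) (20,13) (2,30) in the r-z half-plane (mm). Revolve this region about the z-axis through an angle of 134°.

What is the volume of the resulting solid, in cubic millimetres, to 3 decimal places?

Profile (r,z), 3 vertices: (1.5,0.5) (20,13) (2,30)
edge 0: (1.5,0.5)→(20,13)  cross = 1.5·13 − 20·0.5 = 9.5000; (r_i+r_j)·cross = 21.5·9.5000 = 204.2500
edge 1: (20,13)→(2,30)  cross = 20·30 − 2·13 = 574.0000; (r_i+r_j)·cross = 22·574.0000 = 12628.0000
edge 2: (2,30)→(1.5,0.5)  cross = 2·0.5 − 1.5·30 = -44.0000; (r_i+r_j)·cross = 3.5·-44.0000 = -154.0000
Σcross = 539.5000 → A = |Σcross|/2 = 269.7500 mm²
Σ(r_i+r_j)·cross = 12678.2500 → first moment M = |Σ|/6 = 2113.0417
R_c = M/A = 2113.0417/269.7500 = 7.8333 mm
θ = 134° = 2.338741 rad
V = θ·R_c·A = 2.338741·7.8333·269.7500 = 4941.858 mm³

Volume = 4941.858 mm³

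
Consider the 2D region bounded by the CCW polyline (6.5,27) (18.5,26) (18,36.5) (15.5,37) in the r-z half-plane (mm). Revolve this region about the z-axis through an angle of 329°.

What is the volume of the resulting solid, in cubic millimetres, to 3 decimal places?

Profile (r,z), 4 vertices: (6.5,27) (18.5,26) (18,36.5) (15.5,37)
edge 0: (6.5,27)→(18.5,26)  cross = 6.5·26 − 18.5·27 = -330.5000; (r_i+r_j)·cross = 25·-330.5000 = -8262.5000
edge 1: (18.5,26)→(18,36.5)  cross = 18.5·36.5 − 18·26 = 207.2500; (r_i+r_j)·cross = 36.5·207.2500 = 7564.6250
edge 2: (18,36.5)→(15.5,37)  cross = 18·37 − 15.5·36.5 = 100.2500; (r_i+r_j)·cross = 33.5·100.2500 = 3358.3750
edge 3: (15.5,37)→(6.5,27)  cross = 15.5·27 − 6.5·37 = 178.0000; (r_i+r_j)·cross = 22·178.0000 = 3916.0000
Σcross = 155.0000 → A = |Σcross|/2 = 77.5000 mm²
Σ(r_i+r_j)·cross = 6576.5000 → first moment M = |Σ|/6 = 1096.0833
R_c = M/A = 1096.0833/77.5000 = 14.1430 mm
θ = 329° = 5.742133 rad
V = θ·R_c·A = 5.742133·14.1430·77.5000 = 6293.857 mm³

Volume = 6293.857 mm³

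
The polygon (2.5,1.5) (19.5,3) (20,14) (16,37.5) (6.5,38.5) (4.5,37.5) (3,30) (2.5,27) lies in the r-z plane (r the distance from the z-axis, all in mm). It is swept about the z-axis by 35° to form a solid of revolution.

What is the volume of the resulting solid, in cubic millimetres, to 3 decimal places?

Profile (r,z), 8 vertices: (2.5,1.5) (19.5,3) (20,14) (16,37.5) (6.5,38.5) (4.5,37.5) (3,30) (2.5,27)
edge 0: (2.5,1.5)→(19.5,3)  cross = 2.5·3 − 19.5·1.5 = -21.7500; (r_i+r_j)·cross = 22·-21.7500 = -478.5000
edge 1: (19.5,3)→(20,14)  cross = 19.5·14 − 20·3 = 213.0000; (r_i+r_j)·cross = 39.5·213.0000 = 8413.5000
edge 2: (20,14)→(16,37.5)  cross = 20·37.5 − 16·14 = 526.0000; (r_i+r_j)·cross = 36·526.0000 = 18936.0000
edge 3: (16,37.5)→(6.5,38.5)  cross = 16·38.5 − 6.5·37.5 = 372.2500; (r_i+r_j)·cross = 22.5·372.2500 = 8375.6250
edge 4: (6.5,38.5)→(4.5,37.5)  cross = 6.5·37.5 − 4.5·38.5 = 70.5000; (r_i+r_j)·cross = 11·70.5000 = 775.5000
edge 5: (4.5,37.5)→(3,30)  cross = 4.5·30 − 3·37.5 = 22.5000; (r_i+r_j)·cross = 7.5·22.5000 = 168.7500
edge 6: (3,30)→(2.5,27)  cross = 3·27 − 2.5·30 = 6.0000; (r_i+r_j)·cross = 5.5·6.0000 = 33.0000
edge 7: (2.5,27)→(2.5,1.5)  cross = 2.5·1.5 − 2.5·27 = -63.7500; (r_i+r_j)·cross = 5·-63.7500 = -318.7500
Σcross = 1124.7500 → A = |Σcross|/2 = 562.3750 mm²
Σ(r_i+r_j)·cross = 35905.1250 → first moment M = |Σ|/6 = 5984.1875
R_c = M/A = 5984.1875/562.3750 = 10.6409 mm
θ = 35° = 0.610865 rad
V = θ·R_c·A = 0.610865·10.6409·562.3750 = 3655.532 mm³

Volume = 3655.532 mm³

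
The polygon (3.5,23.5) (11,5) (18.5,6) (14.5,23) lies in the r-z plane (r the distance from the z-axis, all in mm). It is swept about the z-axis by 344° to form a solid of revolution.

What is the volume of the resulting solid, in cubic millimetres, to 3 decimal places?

Profile (r,z), 4 vertices: (3.5,23.5) (11,5) (18.5,6) (14.5,23)
edge 0: (3.5,23.5)→(11,5)  cross = 3.5·5 − 11·23.5 = -241.0000; (r_i+r_j)·cross = 14.5·-241.0000 = -3494.5000
edge 1: (11,5)→(18.5,6)  cross = 11·6 − 18.5·5 = -26.5000; (r_i+r_j)·cross = 29.5·-26.5000 = -781.7500
edge 2: (18.5,6)→(14.5,23)  cross = 18.5·23 − 14.5·6 = 338.5000; (r_i+r_j)·cross = 33·338.5000 = 11170.5000
edge 3: (14.5,23)→(3.5,23.5)  cross = 14.5·23.5 − 3.5·23 = 260.2500; (r_i+r_j)·cross = 18·260.2500 = 4684.5000
Σcross = 331.2500 → A = |Σcross|/2 = 165.6250 mm²
Σ(r_i+r_j)·cross = 11578.7500 → first moment M = |Σ|/6 = 1929.7917
R_c = M/A = 1929.7917/165.6250 = 11.6516 mm
θ = 344° = 6.003933 rad
V = θ·R_c·A = 6.003933·11.6516·165.6250 = 11586.339 mm³

Volume = 11586.339 mm³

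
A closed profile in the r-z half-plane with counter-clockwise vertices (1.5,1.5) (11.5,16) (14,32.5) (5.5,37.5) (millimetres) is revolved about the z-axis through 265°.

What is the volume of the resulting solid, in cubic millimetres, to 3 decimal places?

Profile (r,z), 4 vertices: (1.5,1.5) (11.5,16) (14,32.5) (5.5,37.5)
edge 0: (1.5,1.5)→(11.5,16)  cross = 1.5·16 − 11.5·1.5 = 6.7500; (r_i+r_j)·cross = 13·6.7500 = 87.7500
edge 1: (11.5,16)→(14,32.5)  cross = 11.5·32.5 − 14·16 = 149.7500; (r_i+r_j)·cross = 25.5·149.7500 = 3818.6250
edge 2: (14,32.5)→(5.5,37.5)  cross = 14·37.5 − 5.5·32.5 = 346.2500; (r_i+r_j)·cross = 19.5·346.2500 = 6751.8750
edge 3: (5.5,37.5)→(1.5,1.5)  cross = 5.5·1.5 − 1.5·37.5 = -48.0000; (r_i+r_j)·cross = 7·-48.0000 = -336.0000
Σcross = 454.7500 → A = |Σcross|/2 = 227.3750 mm²
Σ(r_i+r_j)·cross = 10322.2500 → first moment M = |Σ|/6 = 1720.3750
R_c = M/A = 1720.3750/227.3750 = 7.5662 mm
θ = 265° = 4.625123 rad
V = θ·R_c·A = 4.625123·7.5662·227.3750 = 7956.945 mm³

Volume = 7956.945 mm³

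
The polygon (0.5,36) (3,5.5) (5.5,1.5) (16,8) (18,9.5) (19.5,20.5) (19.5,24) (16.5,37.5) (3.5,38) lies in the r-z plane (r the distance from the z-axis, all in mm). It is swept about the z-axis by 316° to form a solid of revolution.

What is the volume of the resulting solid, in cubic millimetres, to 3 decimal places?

Volume = 29487.348 mm³

Profile (r,z), 9 vertices: (0.5,36) (3,5.5) (5.5,1.5) (16,8) (18,9.5) (19.5,20.5) (19.5,24) (16.5,37.5) (3.5,38)
edge 0: (0.5,36)→(3,5.5)  cross = 0.5·5.5 − 3·36 = -105.2500; (r_i+r_j)·cross = 3.5·-105.2500 = -368.3750
edge 1: (3,5.5)→(5.5,1.5)  cross = 3·1.5 − 5.5·5.5 = -25.7500; (r_i+r_j)·cross = 8.5·-25.7500 = -218.8750
edge 2: (5.5,1.5)→(16,8)  cross = 5.5·8 − 16·1.5 = 20.0000; (r_i+r_j)·cross = 21.5·20.0000 = 430.0000
edge 3: (16,8)→(18,9.5)  cross = 16·9.5 − 18·8 = 8.0000; (r_i+r_j)·cross = 34·8.0000 = 272.0000
edge 4: (18,9.5)→(19.5,20.5)  cross = 18·20.5 − 19.5·9.5 = 183.7500; (r_i+r_j)·cross = 37.5·183.7500 = 6890.6250
edge 5: (19.5,20.5)→(19.5,24)  cross = 19.5·24 − 19.5·20.5 = 68.2500; (r_i+r_j)·cross = 39·68.2500 = 2661.7500
edge 6: (19.5,24)→(16.5,37.5)  cross = 19.5·37.5 − 16.5·24 = 335.2500; (r_i+r_j)·cross = 36·335.2500 = 12069.0000
edge 7: (16.5,37.5)→(3.5,38)  cross = 16.5·38 − 3.5·37.5 = 495.7500; (r_i+r_j)·cross = 20·495.7500 = 9915.0000
edge 8: (3.5,38)→(0.5,36)  cross = 3.5·36 − 0.5·38 = 107.0000; (r_i+r_j)·cross = 4·107.0000 = 428.0000
Σcross = 1087.0000 → A = |Σcross|/2 = 543.5000 mm²
Σ(r_i+r_j)·cross = 32079.1250 → first moment M = |Σ|/6 = 5346.5208
R_c = M/A = 5346.5208/543.5000 = 9.8372 mm
θ = 316° = 5.515240 rad
V = θ·R_c·A = 5.515240·9.8372·543.5000 = 29487.348 mm³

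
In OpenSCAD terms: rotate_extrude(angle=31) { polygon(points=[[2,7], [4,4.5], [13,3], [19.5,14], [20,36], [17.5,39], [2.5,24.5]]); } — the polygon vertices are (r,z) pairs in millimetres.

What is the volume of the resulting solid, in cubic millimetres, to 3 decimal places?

Profile (r,z), 7 vertices: (2,7) (4,4.5) (13,3) (19.5,14) (20,36) (17.5,39) (2.5,24.5)
edge 0: (2,7)→(4,4.5)  cross = 2·4.5 − 4·7 = -19.0000; (r_i+r_j)·cross = 6·-19.0000 = -114.0000
edge 1: (4,4.5)→(13,3)  cross = 4·3 − 13·4.5 = -46.5000; (r_i+r_j)·cross = 17·-46.5000 = -790.5000
edge 2: (13,3)→(19.5,14)  cross = 13·14 − 19.5·3 = 123.5000; (r_i+r_j)·cross = 32.5·123.5000 = 4013.7500
edge 3: (19.5,14)→(20,36)  cross = 19.5·36 − 20·14 = 422.0000; (r_i+r_j)·cross = 39.5·422.0000 = 16669.0000
edge 4: (20,36)→(17.5,39)  cross = 20·39 − 17.5·36 = 150.0000; (r_i+r_j)·cross = 37.5·150.0000 = 5625.0000
edge 5: (17.5,39)→(2.5,24.5)  cross = 17.5·24.5 − 2.5·39 = 331.2500; (r_i+r_j)·cross = 20·331.2500 = 6625.0000
edge 6: (2.5,24.5)→(2,7)  cross = 2.5·7 − 2·24.5 = -31.5000; (r_i+r_j)·cross = 4.5·-31.5000 = -141.7500
Σcross = 929.7500 → A = |Σcross|/2 = 464.8750 mm²
Σ(r_i+r_j)·cross = 31886.5000 → first moment M = |Σ|/6 = 5314.4167
R_c = M/A = 5314.4167/464.8750 = 11.4319 mm
θ = 31° = 0.541052 rad
V = θ·R_c·A = 0.541052·11.4319·464.8750 = 2875.376 mm³

Volume = 2875.376 mm³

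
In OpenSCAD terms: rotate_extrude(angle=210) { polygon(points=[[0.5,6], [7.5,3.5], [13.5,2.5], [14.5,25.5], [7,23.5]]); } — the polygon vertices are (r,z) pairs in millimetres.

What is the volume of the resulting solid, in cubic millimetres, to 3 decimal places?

Volume = 6960.657 mm³

Profile (r,z), 5 vertices: (0.5,6) (7.5,3.5) (13.5,2.5) (14.5,25.5) (7,23.5)
edge 0: (0.5,6)→(7.5,3.5)  cross = 0.5·3.5 − 7.5·6 = -43.2500; (r_i+r_j)·cross = 8·-43.2500 = -346.0000
edge 1: (7.5,3.5)→(13.5,2.5)  cross = 7.5·2.5 − 13.5·3.5 = -28.5000; (r_i+r_j)·cross = 21·-28.5000 = -598.5000
edge 2: (13.5,2.5)→(14.5,25.5)  cross = 13.5·25.5 − 14.5·2.5 = 308.0000; (r_i+r_j)·cross = 28·308.0000 = 8624.0000
edge 3: (14.5,25.5)→(7,23.5)  cross = 14.5·23.5 − 7·25.5 = 162.2500; (r_i+r_j)·cross = 21.5·162.2500 = 3488.3750
edge 4: (7,23.5)→(0.5,6)  cross = 7·6 − 0.5·23.5 = 30.2500; (r_i+r_j)·cross = 7.5·30.2500 = 226.8750
Σcross = 428.7500 → A = |Σcross|/2 = 214.3750 mm²
Σ(r_i+r_j)·cross = 11394.7500 → first moment M = |Σ|/6 = 1899.1250
R_c = M/A = 1899.1250/214.3750 = 8.8589 mm
θ = 210° = 3.665191 rad
V = θ·R_c·A = 3.665191·8.8589·214.3750 = 6960.657 mm³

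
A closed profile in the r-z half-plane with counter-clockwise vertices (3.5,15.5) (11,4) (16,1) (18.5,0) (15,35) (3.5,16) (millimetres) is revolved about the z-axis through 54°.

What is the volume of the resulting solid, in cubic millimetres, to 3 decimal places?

Profile (r,z), 6 vertices: (3.5,15.5) (11,4) (16,1) (18.5,0) (15,35) (3.5,16)
edge 0: (3.5,15.5)→(11,4)  cross = 3.5·4 − 11·15.5 = -156.5000; (r_i+r_j)·cross = 14.5·-156.5000 = -2269.2500
edge 1: (11,4)→(16,1)  cross = 11·1 − 16·4 = -53.0000; (r_i+r_j)·cross = 27·-53.0000 = -1431.0000
edge 2: (16,1)→(18.5,0)  cross = 16·0 − 18.5·1 = -18.5000; (r_i+r_j)·cross = 34.5·-18.5000 = -638.2500
edge 3: (18.5,0)→(15,35)  cross = 18.5·35 − 15·0 = 647.5000; (r_i+r_j)·cross = 33.5·647.5000 = 21691.2500
edge 4: (15,35)→(3.5,16)  cross = 15·16 − 3.5·35 = 117.5000; (r_i+r_j)·cross = 18.5·117.5000 = 2173.7500
edge 5: (3.5,16)→(3.5,15.5)  cross = 3.5·15.5 − 3.5·16 = -1.7500; (r_i+r_j)·cross = 7·-1.7500 = -12.2500
Σcross = 535.2500 → A = |Σcross|/2 = 267.6250 mm²
Σ(r_i+r_j)·cross = 19514.2500 → first moment M = |Σ|/6 = 3252.3750
R_c = M/A = 3252.3750/267.6250 = 12.1527 mm
θ = 54° = 0.942478 rad
V = θ·R_c·A = 0.942478·12.1527·267.6250 = 3065.291 mm³

Volume = 3065.291 mm³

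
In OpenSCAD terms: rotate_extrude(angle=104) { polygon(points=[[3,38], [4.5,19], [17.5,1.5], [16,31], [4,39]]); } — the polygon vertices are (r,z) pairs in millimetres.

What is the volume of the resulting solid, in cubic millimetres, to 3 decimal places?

Volume = 5927.423 mm³

Profile (r,z), 5 vertices: (3,38) (4.5,19) (17.5,1.5) (16,31) (4,39)
edge 0: (3,38)→(4.5,19)  cross = 3·19 − 4.5·38 = -114.0000; (r_i+r_j)·cross = 7.5·-114.0000 = -855.0000
edge 1: (4.5,19)→(17.5,1.5)  cross = 4.5·1.5 − 17.5·19 = -325.7500; (r_i+r_j)·cross = 22·-325.7500 = -7166.5000
edge 2: (17.5,1.5)→(16,31)  cross = 17.5·31 − 16·1.5 = 518.5000; (r_i+r_j)·cross = 33.5·518.5000 = 17369.7500
edge 3: (16,31)→(4,39)  cross = 16·39 − 4·31 = 500.0000; (r_i+r_j)·cross = 20·500.0000 = 10000.0000
edge 4: (4,39)→(3,38)  cross = 4·38 − 3·39 = 35.0000; (r_i+r_j)·cross = 7·35.0000 = 245.0000
Σcross = 613.7500 → A = |Σcross|/2 = 306.8750 mm²
Σ(r_i+r_j)·cross = 19593.2500 → first moment M = |Σ|/6 = 3265.5417
R_c = M/A = 3265.5417/306.8750 = 10.6413 mm
θ = 104° = 1.815142 rad
V = θ·R_c·A = 1.815142·10.6413·306.8750 = 5927.423 mm³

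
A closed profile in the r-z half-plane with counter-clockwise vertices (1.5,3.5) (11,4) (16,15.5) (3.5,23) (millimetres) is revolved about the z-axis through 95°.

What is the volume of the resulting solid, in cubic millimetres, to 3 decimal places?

Volume = 2342.325 mm³

Profile (r,z), 4 vertices: (1.5,3.5) (11,4) (16,15.5) (3.5,23)
edge 0: (1.5,3.5)→(11,4)  cross = 1.5·4 − 11·3.5 = -32.5000; (r_i+r_j)·cross = 12.5·-32.5000 = -406.2500
edge 1: (11,4)→(16,15.5)  cross = 11·15.5 − 16·4 = 106.5000; (r_i+r_j)·cross = 27·106.5000 = 2875.5000
edge 2: (16,15.5)→(3.5,23)  cross = 16·23 − 3.5·15.5 = 313.7500; (r_i+r_j)·cross = 19.5·313.7500 = 6118.1250
edge 3: (3.5,23)→(1.5,3.5)  cross = 3.5·3.5 − 1.5·23 = -22.2500; (r_i+r_j)·cross = 5·-22.2500 = -111.2500
Σcross = 365.5000 → A = |Σcross|/2 = 182.7500 mm²
Σ(r_i+r_j)·cross = 8476.1250 → first moment M = |Σ|/6 = 1412.6875
R_c = M/A = 1412.6875/182.7500 = 7.7302 mm
θ = 95° = 1.658063 rad
V = θ·R_c·A = 1.658063·7.7302·182.7500 = 2342.325 mm³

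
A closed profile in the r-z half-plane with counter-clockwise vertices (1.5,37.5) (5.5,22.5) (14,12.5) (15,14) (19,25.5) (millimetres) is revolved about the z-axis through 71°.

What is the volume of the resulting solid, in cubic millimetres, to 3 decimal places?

Volume = 2482.550 mm³

Profile (r,z), 5 vertices: (1.5,37.5) (5.5,22.5) (14,12.5) (15,14) (19,25.5)
edge 0: (1.5,37.5)→(5.5,22.5)  cross = 1.5·22.5 − 5.5·37.5 = -172.5000; (r_i+r_j)·cross = 7·-172.5000 = -1207.5000
edge 1: (5.5,22.5)→(14,12.5)  cross = 5.5·12.5 − 14·22.5 = -246.2500; (r_i+r_j)·cross = 19.5·-246.2500 = -4801.8750
edge 2: (14,12.5)→(15,14)  cross = 14·14 − 15·12.5 = 8.5000; (r_i+r_j)·cross = 29·8.5000 = 246.5000
edge 3: (15,14)→(19,25.5)  cross = 15·25.5 − 19·14 = 116.5000; (r_i+r_j)·cross = 34·116.5000 = 3961.0000
edge 4: (19,25.5)→(1.5,37.5)  cross = 19·37.5 − 1.5·25.5 = 674.2500; (r_i+r_j)·cross = 20.5·674.2500 = 13822.1250
Σcross = 380.5000 → A = |Σcross|/2 = 190.2500 mm²
Σ(r_i+r_j)·cross = 12020.2500 → first moment M = |Σ|/6 = 2003.3750
R_c = M/A = 2003.3750/190.2500 = 10.5302 mm
θ = 71° = 1.239184 rad
V = θ·R_c·A = 1.239184·10.5302·190.2500 = 2482.550 mm³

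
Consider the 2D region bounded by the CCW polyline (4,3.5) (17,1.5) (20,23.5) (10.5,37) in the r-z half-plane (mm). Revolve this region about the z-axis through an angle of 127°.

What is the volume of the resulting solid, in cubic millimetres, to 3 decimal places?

Volume = 9597.371 mm³

Profile (r,z), 4 vertices: (4,3.5) (17,1.5) (20,23.5) (10.5,37)
edge 0: (4,3.5)→(17,1.5)  cross = 4·1.5 − 17·3.5 = -53.5000; (r_i+r_j)·cross = 21·-53.5000 = -1123.5000
edge 1: (17,1.5)→(20,23.5)  cross = 17·23.5 − 20·1.5 = 369.5000; (r_i+r_j)·cross = 37·369.5000 = 13671.5000
edge 2: (20,23.5)→(10.5,37)  cross = 20·37 − 10.5·23.5 = 493.2500; (r_i+r_j)·cross = 30.5·493.2500 = 15044.1250
edge 3: (10.5,37)→(4,3.5)  cross = 10.5·3.5 − 4·37 = -111.2500; (r_i+r_j)·cross = 14.5·-111.2500 = -1613.1250
Σcross = 698.0000 → A = |Σcross|/2 = 349.0000 mm²
Σ(r_i+r_j)·cross = 25979.0000 → first moment M = |Σ|/6 = 4329.8333
R_c = M/A = 4329.8333/349.0000 = 12.4064 mm
θ = 127° = 2.216568 rad
V = θ·R_c·A = 2.216568·12.4064·349.0000 = 9597.371 mm³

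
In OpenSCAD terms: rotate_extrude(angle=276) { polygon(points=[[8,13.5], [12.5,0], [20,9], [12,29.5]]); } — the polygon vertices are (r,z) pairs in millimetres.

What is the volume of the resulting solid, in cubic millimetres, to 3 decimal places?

Profile (r,z), 4 vertices: (8,13.5) (12.5,0) (20,9) (12,29.5)
edge 0: (8,13.5)→(12.5,0)  cross = 8·0 − 12.5·13.5 = -168.7500; (r_i+r_j)·cross = 20.5·-168.7500 = -3459.3750
edge 1: (12.5,0)→(20,9)  cross = 12.5·9 − 20·0 = 112.5000; (r_i+r_j)·cross = 32.5·112.5000 = 3656.2500
edge 2: (20,9)→(12,29.5)  cross = 20·29.5 − 12·9 = 482.0000; (r_i+r_j)·cross = 32·482.0000 = 15424.0000
edge 3: (12,29.5)→(8,13.5)  cross = 12·13.5 − 8·29.5 = -74.0000; (r_i+r_j)·cross = 20·-74.0000 = -1480.0000
Σcross = 351.7500 → A = |Σcross|/2 = 175.8750 mm²
Σ(r_i+r_j)·cross = 14140.8750 → first moment M = |Σ|/6 = 2356.8125
R_c = M/A = 2356.8125/175.8750 = 13.4005 mm
θ = 276° = 4.817109 rad
V = θ·R_c·A = 4.817109·13.4005·175.8750 = 11353.022 mm³

Volume = 11353.022 mm³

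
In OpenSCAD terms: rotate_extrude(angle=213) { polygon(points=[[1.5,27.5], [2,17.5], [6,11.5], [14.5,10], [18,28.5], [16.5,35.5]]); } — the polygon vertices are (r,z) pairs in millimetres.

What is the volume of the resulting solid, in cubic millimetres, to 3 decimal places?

Volume = 10946.020 mm³

Profile (r,z), 6 vertices: (1.5,27.5) (2,17.5) (6,11.5) (14.5,10) (18,28.5) (16.5,35.5)
edge 0: (1.5,27.5)→(2,17.5)  cross = 1.5·17.5 − 2·27.5 = -28.7500; (r_i+r_j)·cross = 3.5·-28.7500 = -100.6250
edge 1: (2,17.5)→(6,11.5)  cross = 2·11.5 − 6·17.5 = -82.0000; (r_i+r_j)·cross = 8·-82.0000 = -656.0000
edge 2: (6,11.5)→(14.5,10)  cross = 6·10 − 14.5·11.5 = -106.7500; (r_i+r_j)·cross = 20.5·-106.7500 = -2188.3750
edge 3: (14.5,10)→(18,28.5)  cross = 14.5·28.5 − 18·10 = 233.2500; (r_i+r_j)·cross = 32.5·233.2500 = 7580.6250
edge 4: (18,28.5)→(16.5,35.5)  cross = 18·35.5 − 16.5·28.5 = 168.7500; (r_i+r_j)·cross = 34.5·168.7500 = 5821.8750
edge 5: (16.5,35.5)→(1.5,27.5)  cross = 16.5·27.5 − 1.5·35.5 = 400.5000; (r_i+r_j)·cross = 18·400.5000 = 7209.0000
Σcross = 585.0000 → A = |Σcross|/2 = 292.5000 mm²
Σ(r_i+r_j)·cross = 17666.5000 → first moment M = |Σ|/6 = 2944.4167
R_c = M/A = 2944.4167/292.5000 = 10.0664 mm
θ = 213° = 3.717551 rad
V = θ·R_c·A = 3.717551·10.0664·292.5000 = 10946.020 mm³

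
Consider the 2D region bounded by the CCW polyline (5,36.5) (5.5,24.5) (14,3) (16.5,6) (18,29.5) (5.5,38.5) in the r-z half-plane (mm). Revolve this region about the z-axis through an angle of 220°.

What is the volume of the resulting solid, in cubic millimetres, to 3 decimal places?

Volume = 12472.705 mm³

Profile (r,z), 6 vertices: (5,36.5) (5.5,24.5) (14,3) (16.5,6) (18,29.5) (5.5,38.5)
edge 0: (5,36.5)→(5.5,24.5)  cross = 5·24.5 − 5.5·36.5 = -78.2500; (r_i+r_j)·cross = 10.5·-78.2500 = -821.6250
edge 1: (5.5,24.5)→(14,3)  cross = 5.5·3 − 14·24.5 = -326.5000; (r_i+r_j)·cross = 19.5·-326.5000 = -6366.7500
edge 2: (14,3)→(16.5,6)  cross = 14·6 − 16.5·3 = 34.5000; (r_i+r_j)·cross = 30.5·34.5000 = 1052.2500
edge 3: (16.5,6)→(18,29.5)  cross = 16.5·29.5 − 18·6 = 378.7500; (r_i+r_j)·cross = 34.5·378.7500 = 13066.8750
edge 4: (18,29.5)→(5.5,38.5)  cross = 18·38.5 − 5.5·29.5 = 530.7500; (r_i+r_j)·cross = 23.5·530.7500 = 12472.6250
edge 5: (5.5,38.5)→(5,36.5)  cross = 5.5·36.5 − 5·38.5 = 8.2500; (r_i+r_j)·cross = 10.5·8.2500 = 86.6250
Σcross = 547.5000 → A = |Σcross|/2 = 273.7500 mm²
Σ(r_i+r_j)·cross = 19490.0000 → first moment M = |Σ|/6 = 3248.3333
R_c = M/A = 3248.3333/273.7500 = 11.8661 mm
θ = 220° = 3.839724 rad
V = θ·R_c·A = 3.839724·11.8661·273.7500 = 12472.705 mm³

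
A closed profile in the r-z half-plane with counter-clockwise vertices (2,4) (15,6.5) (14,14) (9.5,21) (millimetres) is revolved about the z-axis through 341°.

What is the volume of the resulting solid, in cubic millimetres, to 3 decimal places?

Profile (r,z), 4 vertices: (2,4) (15,6.5) (14,14) (9.5,21)
edge 0: (2,4)→(15,6.5)  cross = 2·6.5 − 15·4 = -47.0000; (r_i+r_j)·cross = 17·-47.0000 = -799.0000
edge 1: (15,6.5)→(14,14)  cross = 15·14 − 14·6.5 = 119.0000; (r_i+r_j)·cross = 29·119.0000 = 3451.0000
edge 2: (14,14)→(9.5,21)  cross = 14·21 − 9.5·14 = 161.0000; (r_i+r_j)·cross = 23.5·161.0000 = 3783.5000
edge 3: (9.5,21)→(2,4)  cross = 9.5·4 − 2·21 = -4.0000; (r_i+r_j)·cross = 11.5·-4.0000 = -46.0000
Σcross = 229.0000 → A = |Σcross|/2 = 114.5000 mm²
Σ(r_i+r_j)·cross = 6389.5000 → first moment M = |Σ|/6 = 1064.9167
R_c = M/A = 1064.9167/114.5000 = 9.3006 mm
θ = 341° = 5.951573 rad
V = θ·R_c·A = 5.951573·9.3006·114.5000 = 6337.929 mm³

Volume = 6337.929 mm³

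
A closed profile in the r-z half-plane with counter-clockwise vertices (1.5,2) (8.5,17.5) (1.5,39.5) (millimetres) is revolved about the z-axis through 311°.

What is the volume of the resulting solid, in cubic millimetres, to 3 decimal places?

Profile (r,z), 3 vertices: (1.5,2) (8.5,17.5) (1.5,39.5)
edge 0: (1.5,2)→(8.5,17.5)  cross = 1.5·17.5 − 8.5·2 = 9.2500; (r_i+r_j)·cross = 10·9.2500 = 92.5000
edge 1: (8.5,17.5)→(1.5,39.5)  cross = 8.5·39.5 − 1.5·17.5 = 309.5000; (r_i+r_j)·cross = 10·309.5000 = 3095.0000
edge 2: (1.5,39.5)→(1.5,2)  cross = 1.5·2 − 1.5·39.5 = -56.2500; (r_i+r_j)·cross = 3·-56.2500 = -168.7500
Σcross = 262.5000 → A = |Σcross|/2 = 131.2500 mm²
Σ(r_i+r_j)·cross = 3018.7500 → first moment M = |Σ|/6 = 503.1250
R_c = M/A = 503.1250/131.2500 = 3.8333 mm
θ = 311° = 5.427974 rad
V = θ·R_c·A = 5.427974·3.8333·131.2500 = 2730.949 mm³

Volume = 2730.949 mm³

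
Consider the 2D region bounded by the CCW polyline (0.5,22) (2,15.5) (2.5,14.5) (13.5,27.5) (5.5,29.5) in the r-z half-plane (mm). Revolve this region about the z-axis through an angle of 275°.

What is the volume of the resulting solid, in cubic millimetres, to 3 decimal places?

Volume = 2531.018 mm³

Profile (r,z), 5 vertices: (0.5,22) (2,15.5) (2.5,14.5) (13.5,27.5) (5.5,29.5)
edge 0: (0.5,22)→(2,15.5)  cross = 0.5·15.5 − 2·22 = -36.2500; (r_i+r_j)·cross = 2.5·-36.2500 = -90.6250
edge 1: (2,15.5)→(2.5,14.5)  cross = 2·14.5 − 2.5·15.5 = -9.7500; (r_i+r_j)·cross = 4.5·-9.7500 = -43.8750
edge 2: (2.5,14.5)→(13.5,27.5)  cross = 2.5·27.5 − 13.5·14.5 = -127.0000; (r_i+r_j)·cross = 16·-127.0000 = -2032.0000
edge 3: (13.5,27.5)→(5.5,29.5)  cross = 13.5·29.5 − 5.5·27.5 = 247.0000; (r_i+r_j)·cross = 19·247.0000 = 4693.0000
edge 4: (5.5,29.5)→(0.5,22)  cross = 5.5·22 − 0.5·29.5 = 106.2500; (r_i+r_j)·cross = 6·106.2500 = 637.5000
Σcross = 180.2500 → A = |Σcross|/2 = 90.1250 mm²
Σ(r_i+r_j)·cross = 3164.0000 → first moment M = |Σ|/6 = 527.3333
R_c = M/A = 527.3333/90.1250 = 5.8511 mm
θ = 275° = 4.799655 rad
V = θ·R_c·A = 4.799655·5.8511·90.1250 = 2531.018 mm³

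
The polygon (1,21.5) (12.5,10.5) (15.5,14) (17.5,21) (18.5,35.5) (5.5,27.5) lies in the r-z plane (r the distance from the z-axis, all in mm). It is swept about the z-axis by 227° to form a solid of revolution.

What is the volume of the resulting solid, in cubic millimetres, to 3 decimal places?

Profile (r,z), 6 vertices: (1,21.5) (12.5,10.5) (15.5,14) (17.5,21) (18.5,35.5) (5.5,27.5)
edge 0: (1,21.5)→(12.5,10.5)  cross = 1·10.5 − 12.5·21.5 = -258.2500; (r_i+r_j)·cross = 13.5·-258.2500 = -3486.3750
edge 1: (12.5,10.5)→(15.5,14)  cross = 12.5·14 − 15.5·10.5 = 12.2500; (r_i+r_j)·cross = 28·12.2500 = 343.0000
edge 2: (15.5,14)→(17.5,21)  cross = 15.5·21 − 17.5·14 = 80.5000; (r_i+r_j)·cross = 33·80.5000 = 2656.5000
edge 3: (17.5,21)→(18.5,35.5)  cross = 17.5·35.5 − 18.5·21 = 232.7500; (r_i+r_j)·cross = 36·232.7500 = 8379.0000
edge 4: (18.5,35.5)→(5.5,27.5)  cross = 18.5·27.5 − 5.5·35.5 = 313.5000; (r_i+r_j)·cross = 24·313.5000 = 7524.0000
edge 5: (5.5,27.5)→(1,21.5)  cross = 5.5·21.5 − 1·27.5 = 90.7500; (r_i+r_j)·cross = 6.5·90.7500 = 589.8750
Σcross = 471.5000 → A = |Σcross|/2 = 235.7500 mm²
Σ(r_i+r_j)·cross = 16006.0000 → first moment M = |Σ|/6 = 2667.6667
R_c = M/A = 2667.6667/235.7500 = 11.3157 mm
θ = 227° = 3.961897 rad
V = θ·R_c·A = 3.961897·11.3157·235.7500 = 10569.022 mm³

Volume = 10569.022 mm³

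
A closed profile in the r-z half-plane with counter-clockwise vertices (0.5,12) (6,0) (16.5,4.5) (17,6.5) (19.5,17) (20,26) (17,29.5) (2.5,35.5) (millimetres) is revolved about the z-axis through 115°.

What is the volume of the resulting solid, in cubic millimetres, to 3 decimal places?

Volume = 9878.794 mm³

Profile (r,z), 8 vertices: (0.5,12) (6,0) (16.5,4.5) (17,6.5) (19.5,17) (20,26) (17,29.5) (2.5,35.5)
edge 0: (0.5,12)→(6,0)  cross = 0.5·0 − 6·12 = -72.0000; (r_i+r_j)·cross = 6.5·-72.0000 = -468.0000
edge 1: (6,0)→(16.5,4.5)  cross = 6·4.5 − 16.5·0 = 27.0000; (r_i+r_j)·cross = 22.5·27.0000 = 607.5000
edge 2: (16.5,4.5)→(17,6.5)  cross = 16.5·6.5 − 17·4.5 = 30.7500; (r_i+r_j)·cross = 33.5·30.7500 = 1030.1250
edge 3: (17,6.5)→(19.5,17)  cross = 17·17 − 19.5·6.5 = 162.2500; (r_i+r_j)·cross = 36.5·162.2500 = 5922.1250
edge 4: (19.5,17)→(20,26)  cross = 19.5·26 − 20·17 = 167.0000; (r_i+r_j)·cross = 39.5·167.0000 = 6596.5000
edge 5: (20,26)→(17,29.5)  cross = 20·29.5 − 17·26 = 148.0000; (r_i+r_j)·cross = 37·148.0000 = 5476.0000
edge 6: (17,29.5)→(2.5,35.5)  cross = 17·35.5 − 2.5·29.5 = 529.7500; (r_i+r_j)·cross = 19.5·529.7500 = 10330.1250
edge 7: (2.5,35.5)→(0.5,12)  cross = 2.5·12 − 0.5·35.5 = 12.2500; (r_i+r_j)·cross = 3·12.2500 = 36.7500
Σcross = 1005.0000 → A = |Σcross|/2 = 502.5000 mm²
Σ(r_i+r_j)·cross = 29531.1250 → first moment M = |Σ|/6 = 4921.8542
R_c = M/A = 4921.8542/502.5000 = 9.7947 mm
θ = 115° = 2.007129 rad
V = θ·R_c·A = 2.007129·9.7947·502.5000 = 9878.794 mm³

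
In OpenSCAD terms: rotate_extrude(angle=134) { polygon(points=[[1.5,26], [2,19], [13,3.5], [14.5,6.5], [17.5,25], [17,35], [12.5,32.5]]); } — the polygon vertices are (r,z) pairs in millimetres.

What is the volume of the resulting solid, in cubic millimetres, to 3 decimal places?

Profile (r,z), 7 vertices: (1.5,26) (2,19) (13,3.5) (14.5,6.5) (17.5,25) (17,35) (12.5,32.5)
edge 0: (1.5,26)→(2,19)  cross = 1.5·19 − 2·26 = -23.5000; (r_i+r_j)·cross = 3.5·-23.5000 = -82.2500
edge 1: (2,19)→(13,3.5)  cross = 2·3.5 − 13·19 = -240.0000; (r_i+r_j)·cross = 15·-240.0000 = -3600.0000
edge 2: (13,3.5)→(14.5,6.5)  cross = 13·6.5 − 14.5·3.5 = 33.7500; (r_i+r_j)·cross = 27.5·33.7500 = 928.1250
edge 3: (14.5,6.5)→(17.5,25)  cross = 14.5·25 − 17.5·6.5 = 248.7500; (r_i+r_j)·cross = 32·248.7500 = 7960.0000
edge 4: (17.5,25)→(17,35)  cross = 17.5·35 − 17·25 = 187.5000; (r_i+r_j)·cross = 34.5·187.5000 = 6468.7500
edge 5: (17,35)→(12.5,32.5)  cross = 17·32.5 − 12.5·35 = 115.0000; (r_i+r_j)·cross = 29.5·115.0000 = 3392.5000
edge 6: (12.5,32.5)→(1.5,26)  cross = 12.5·26 − 1.5·32.5 = 276.2500; (r_i+r_j)·cross = 14·276.2500 = 3867.5000
Σcross = 597.7500 → A = |Σcross|/2 = 298.8750 mm²
Σ(r_i+r_j)·cross = 18934.6250 → first moment M = |Σ|/6 = 3155.7708
R_c = M/A = 3155.7708/298.8750 = 10.5588 mm
θ = 134° = 2.338741 rad
V = θ·R_c·A = 2.338741·10.5588·298.8750 = 7380.531 mm³

Volume = 7380.531 mm³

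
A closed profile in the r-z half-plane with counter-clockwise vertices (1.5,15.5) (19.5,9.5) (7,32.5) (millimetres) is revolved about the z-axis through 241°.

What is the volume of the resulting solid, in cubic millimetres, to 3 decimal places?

Profile (r,z), 3 vertices: (1.5,15.5) (19.5,9.5) (7,32.5)
edge 0: (1.5,15.5)→(19.5,9.5)  cross = 1.5·9.5 − 19.5·15.5 = -288.0000; (r_i+r_j)·cross = 21·-288.0000 = -6048.0000
edge 1: (19.5,9.5)→(7,32.5)  cross = 19.5·32.5 − 7·9.5 = 567.2500; (r_i+r_j)·cross = 26.5·567.2500 = 15032.1250
edge 2: (7,32.5)→(1.5,15.5)  cross = 7·15.5 − 1.5·32.5 = 59.7500; (r_i+r_j)·cross = 8.5·59.7500 = 507.8750
Σcross = 339.0000 → A = |Σcross|/2 = 169.5000 mm²
Σ(r_i+r_j)·cross = 9492.0000 → first moment M = |Σ|/6 = 1582.0000
R_c = M/A = 1582.0000/169.5000 = 9.3333 mm
θ = 241° = 4.206243 rad
V = θ·R_c·A = 4.206243·9.3333·169.5000 = 6654.277 mm³

Volume = 6654.277 mm³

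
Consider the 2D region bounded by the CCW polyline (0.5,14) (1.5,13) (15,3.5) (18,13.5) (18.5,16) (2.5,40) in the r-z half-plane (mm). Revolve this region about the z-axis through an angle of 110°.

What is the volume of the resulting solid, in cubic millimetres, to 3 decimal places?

Profile (r,z), 6 vertices: (0.5,14) (1.5,13) (15,3.5) (18,13.5) (18.5,16) (2.5,40)
edge 0: (0.5,14)→(1.5,13)  cross = 0.5·13 − 1.5·14 = -14.5000; (r_i+r_j)·cross = 2·-14.5000 = -29.0000
edge 1: (1.5,13)→(15,3.5)  cross = 1.5·3.5 − 15·13 = -189.7500; (r_i+r_j)·cross = 16.5·-189.7500 = -3130.8750
edge 2: (15,3.5)→(18,13.5)  cross = 15·13.5 − 18·3.5 = 139.5000; (r_i+r_j)·cross = 33·139.5000 = 4603.5000
edge 3: (18,13.5)→(18.5,16)  cross = 18·16 − 18.5·13.5 = 38.2500; (r_i+r_j)·cross = 36.5·38.2500 = 1396.1250
edge 4: (18.5,16)→(2.5,40)  cross = 18.5·40 − 2.5·16 = 700.0000; (r_i+r_j)·cross = 21·700.0000 = 14700.0000
edge 5: (2.5,40)→(0.5,14)  cross = 2.5·14 − 0.5·40 = 15.0000; (r_i+r_j)·cross = 3·15.0000 = 45.0000
Σcross = 688.5000 → A = |Σcross|/2 = 344.2500 mm²
Σ(r_i+r_j)·cross = 17584.7500 → first moment M = |Σ|/6 = 2930.7917
R_c = M/A = 2930.7917/344.2500 = 8.5136 mm
θ = 110° = 1.919862 rad
V = θ·R_c·A = 1.919862·8.5136·344.2500 = 5626.716 mm³

Volume = 5626.716 mm³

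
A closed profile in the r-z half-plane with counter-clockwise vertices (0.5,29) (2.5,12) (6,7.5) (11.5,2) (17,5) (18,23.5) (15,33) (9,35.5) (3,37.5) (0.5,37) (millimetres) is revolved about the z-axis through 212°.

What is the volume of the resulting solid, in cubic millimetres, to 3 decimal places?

Profile (r,z), 10 vertices: (0.5,29) (2.5,12) (6,7.5) (11.5,2) (17,5) (18,23.5) (15,33) (9,35.5) (3,37.5) (0.5,37)
edge 0: (0.5,29)→(2.5,12)  cross = 0.5·12 − 2.5·29 = -66.5000; (r_i+r_j)·cross = 3·-66.5000 = -199.5000
edge 1: (2.5,12)→(6,7.5)  cross = 2.5·7.5 − 6·12 = -53.2500; (r_i+r_j)·cross = 8.5·-53.2500 = -452.6250
edge 2: (6,7.5)→(11.5,2)  cross = 6·2 − 11.5·7.5 = -74.2500; (r_i+r_j)·cross = 17.5·-74.2500 = -1299.3750
edge 3: (11.5,2)→(17,5)  cross = 11.5·5 − 17·2 = 23.5000; (r_i+r_j)·cross = 28.5·23.5000 = 669.7500
edge 4: (17,5)→(18,23.5)  cross = 17·23.5 − 18·5 = 309.5000; (r_i+r_j)·cross = 35·309.5000 = 10832.5000
edge 5: (18,23.5)→(15,33)  cross = 18·33 − 15·23.5 = 241.5000; (r_i+r_j)·cross = 33·241.5000 = 7969.5000
edge 6: (15,33)→(9,35.5)  cross = 15·35.5 − 9·33 = 235.5000; (r_i+r_j)·cross = 24·235.5000 = 5652.0000
edge 7: (9,35.5)→(3,37.5)  cross = 9·37.5 − 3·35.5 = 231.0000; (r_i+r_j)·cross = 12·231.0000 = 2772.0000
edge 8: (3,37.5)→(0.5,37)  cross = 3·37 − 0.5·37.5 = 92.2500; (r_i+r_j)·cross = 3.5·92.2500 = 322.8750
edge 9: (0.5,37)→(0.5,29)  cross = 0.5·29 − 0.5·37 = -4.0000; (r_i+r_j)·cross = 1·-4.0000 = -4.0000
Σcross = 935.2500 → A = |Σcross|/2 = 467.6250 mm²
Σ(r_i+r_j)·cross = 26263.1250 → first moment M = |Σ|/6 = 4377.1875
R_c = M/A = 4377.1875/467.6250 = 9.3605 mm
θ = 212° = 3.700098 rad
V = θ·R_c·A = 3.700098·9.3605·467.6250 = 16196.023 mm³

Volume = 16196.023 mm³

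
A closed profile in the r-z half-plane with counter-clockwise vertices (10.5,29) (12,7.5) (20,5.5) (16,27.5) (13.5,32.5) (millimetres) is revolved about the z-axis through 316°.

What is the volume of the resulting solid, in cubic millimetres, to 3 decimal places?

Profile (r,z), 5 vertices: (10.5,29) (12,7.5) (20,5.5) (16,27.5) (13.5,32.5)
edge 0: (10.5,29)→(12,7.5)  cross = 10.5·7.5 − 12·29 = -269.2500; (r_i+r_j)·cross = 22.5·-269.2500 = -6058.1250
edge 1: (12,7.5)→(20,5.5)  cross = 12·5.5 − 20·7.5 = -84.0000; (r_i+r_j)·cross = 32·-84.0000 = -2688.0000
edge 2: (20,5.5)→(16,27.5)  cross = 20·27.5 − 16·5.5 = 462.0000; (r_i+r_j)·cross = 36·462.0000 = 16632.0000
edge 3: (16,27.5)→(13.5,32.5)  cross = 16·32.5 − 13.5·27.5 = 148.7500; (r_i+r_j)·cross = 29.5·148.7500 = 4388.1250
edge 4: (13.5,32.5)→(10.5,29)  cross = 13.5·29 − 10.5·32.5 = 50.2500; (r_i+r_j)·cross = 24·50.2500 = 1206.0000
Σcross = 307.7500 → A = |Σcross|/2 = 153.8750 mm²
Σ(r_i+r_j)·cross = 13480.0000 → first moment M = |Σ|/6 = 2246.6667
R_c = M/A = 2246.6667/153.8750 = 14.6006 mm
θ = 316° = 5.515240 rad
V = θ·R_c·A = 5.515240·14.6006·153.8750 = 12390.907 mm³

Volume = 12390.907 mm³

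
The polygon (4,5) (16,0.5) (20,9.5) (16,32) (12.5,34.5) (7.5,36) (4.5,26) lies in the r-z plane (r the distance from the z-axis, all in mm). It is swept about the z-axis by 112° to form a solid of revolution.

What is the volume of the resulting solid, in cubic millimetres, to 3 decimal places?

Volume = 9441.615 mm³

Profile (r,z), 7 vertices: (4,5) (16,0.5) (20,9.5) (16,32) (12.5,34.5) (7.5,36) (4.5,26)
edge 0: (4,5)→(16,0.5)  cross = 4·0.5 − 16·5 = -78.0000; (r_i+r_j)·cross = 20·-78.0000 = -1560.0000
edge 1: (16,0.5)→(20,9.5)  cross = 16·9.5 − 20·0.5 = 142.0000; (r_i+r_j)·cross = 36·142.0000 = 5112.0000
edge 2: (20,9.5)→(16,32)  cross = 20·32 − 16·9.5 = 488.0000; (r_i+r_j)·cross = 36·488.0000 = 17568.0000
edge 3: (16,32)→(12.5,34.5)  cross = 16·34.5 − 12.5·32 = 152.0000; (r_i+r_j)·cross = 28.5·152.0000 = 4332.0000
edge 4: (12.5,34.5)→(7.5,36)  cross = 12.5·36 − 7.5·34.5 = 191.2500; (r_i+r_j)·cross = 20·191.2500 = 3825.0000
edge 5: (7.5,36)→(4.5,26)  cross = 7.5·26 − 4.5·36 = 33.0000; (r_i+r_j)·cross = 12·33.0000 = 396.0000
edge 6: (4.5,26)→(4,5)  cross = 4.5·5 − 4·26 = -81.5000; (r_i+r_j)·cross = 8.5·-81.5000 = -692.7500
Σcross = 846.7500 → A = |Σcross|/2 = 423.3750 mm²
Σ(r_i+r_j)·cross = 28980.2500 → first moment M = |Σ|/6 = 4830.0417
R_c = M/A = 4830.0417/423.3750 = 11.4084 mm
θ = 112° = 1.954769 rad
V = θ·R_c·A = 1.954769·11.4084·423.3750 = 9441.615 mm³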